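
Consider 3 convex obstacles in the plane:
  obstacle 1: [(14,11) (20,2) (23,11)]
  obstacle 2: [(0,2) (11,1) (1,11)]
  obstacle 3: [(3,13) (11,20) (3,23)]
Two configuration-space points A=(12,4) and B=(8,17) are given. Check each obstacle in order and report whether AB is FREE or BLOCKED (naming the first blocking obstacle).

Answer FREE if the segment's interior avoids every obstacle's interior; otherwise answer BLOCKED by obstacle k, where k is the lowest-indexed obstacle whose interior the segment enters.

Obstacle 1 [(14,11) (20,2) (23,11)]:
  edge (14,11)–(20,2): clear
  edge (20,2)–(23,11): clear
  edge (23,11)–(14,11): clear
  midpoint (10,21/2) outside
  → clear
Obstacle 2 [(0,2) (11,1) (1,11)]:
  edge (0,2)–(11,1): clear
  edge (11,1)–(1,11): clear
  edge (1,11)–(0,2): clear
  midpoint (10,21/2) outside
  → clear
Obstacle 3 [(3,13) (11,20) (3,23)]:
  edge (3,13)–(11,20): clear
  edge (11,20)–(3,23): clear
  edge (3,23)–(3,13): clear
  midpoint (10,21/2) outside
  → clear

FREE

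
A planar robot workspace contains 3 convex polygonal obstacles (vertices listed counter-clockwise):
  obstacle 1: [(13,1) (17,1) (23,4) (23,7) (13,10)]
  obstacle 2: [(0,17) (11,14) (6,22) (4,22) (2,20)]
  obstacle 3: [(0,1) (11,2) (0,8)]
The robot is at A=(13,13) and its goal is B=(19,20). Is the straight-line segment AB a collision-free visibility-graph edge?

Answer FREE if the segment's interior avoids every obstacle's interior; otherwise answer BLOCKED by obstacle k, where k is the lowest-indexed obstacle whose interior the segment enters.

FREE

Obstacle 1 [(13,1) (17,1) (23,4) (23,7) (13,10)]:
  edge (13,1)–(17,1): clear
  edge (17,1)–(23,4): clear
  edge (23,4)–(23,7): clear
  edge (23,7)–(13,10): clear
  edge (13,10)–(13,1): clear
  midpoint (16,33/2) outside
  → clear
Obstacle 2 [(0,17) (11,14) (6,22) (4,22) (2,20)]:
  edge (0,17)–(11,14): clear
  edge (11,14)–(6,22): clear
  edge (6,22)–(4,22): clear
  edge (4,22)–(2,20): clear
  edge (2,20)–(0,17): clear
  midpoint (16,33/2) outside
  → clear
Obstacle 3 [(0,1) (11,2) (0,8)]:
  edge (0,1)–(11,2): clear
  edge (11,2)–(0,8): clear
  edge (0,8)–(0,1): clear
  midpoint (16,33/2) outside
  → clear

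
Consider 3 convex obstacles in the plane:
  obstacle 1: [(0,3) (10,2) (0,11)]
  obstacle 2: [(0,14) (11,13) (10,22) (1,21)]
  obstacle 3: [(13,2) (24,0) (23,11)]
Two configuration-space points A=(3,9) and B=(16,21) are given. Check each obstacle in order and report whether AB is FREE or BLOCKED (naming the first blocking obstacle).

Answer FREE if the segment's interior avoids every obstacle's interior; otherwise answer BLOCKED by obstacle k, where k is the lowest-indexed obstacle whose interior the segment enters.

BLOCKED by obstacle 2

Obstacle 1 [(0,3) (10,2) (0,11)]:
  edge (0,3)–(10,2): clear
  edge (10,2)–(0,11): clear
  edge (0,11)–(0,3): clear
  midpoint (19/2,15) outside
  → clear
Obstacle 2 [(0,14) (11,13) (10,22) (1,21)]:
  edge (0,14)–(11,13): crosses AB
  edge (11,13)–(10,22): crosses AB
  edge (10,22)–(1,21): clear
  edge (1,21)–(0,14): clear
  → BLOCKED
Obstacle 3 [(13,2) (24,0) (23,11)]:
  edge (13,2)–(24,0): clear
  edge (24,0)–(23,11): clear
  edge (23,11)–(13,2): clear
  midpoint (19/2,15) outside
  → clear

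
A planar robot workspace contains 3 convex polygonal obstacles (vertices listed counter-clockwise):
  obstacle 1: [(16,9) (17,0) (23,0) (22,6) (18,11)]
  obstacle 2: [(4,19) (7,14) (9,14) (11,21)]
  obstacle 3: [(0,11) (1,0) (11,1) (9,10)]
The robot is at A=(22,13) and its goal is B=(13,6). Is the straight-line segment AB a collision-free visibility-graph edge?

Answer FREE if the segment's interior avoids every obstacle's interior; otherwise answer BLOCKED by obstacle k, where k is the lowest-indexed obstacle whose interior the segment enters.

Obstacle 1 [(16,9) (17,0) (23,0) (22,6) (18,11)]:
  edge (16,9)–(17,0): crosses AB
  edge (17,0)–(23,0): clear
  edge (23,0)–(22,6): clear
  edge (22,6)–(18,11): crosses AB
  edge (18,11)–(16,9): clear
  → BLOCKED
Obstacle 2 [(4,19) (7,14) (9,14) (11,21)]:
  edge (4,19)–(7,14): clear
  edge (7,14)–(9,14): clear
  edge (9,14)–(11,21): clear
  edge (11,21)–(4,19): clear
  midpoint (35/2,19/2) outside
  → clear
Obstacle 3 [(0,11) (1,0) (11,1) (9,10)]:
  edge (0,11)–(1,0): clear
  edge (1,0)–(11,1): clear
  edge (11,1)–(9,10): clear
  edge (9,10)–(0,11): clear
  midpoint (35/2,19/2) outside
  → clear

BLOCKED by obstacle 1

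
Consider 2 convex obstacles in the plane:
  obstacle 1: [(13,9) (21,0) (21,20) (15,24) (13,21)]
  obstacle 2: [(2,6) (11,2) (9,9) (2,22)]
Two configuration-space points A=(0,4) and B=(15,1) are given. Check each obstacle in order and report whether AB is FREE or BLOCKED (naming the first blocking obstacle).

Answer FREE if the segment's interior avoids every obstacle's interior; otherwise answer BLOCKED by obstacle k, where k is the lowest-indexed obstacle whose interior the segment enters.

FREE

Obstacle 1 [(13,9) (21,0) (21,20) (15,24) (13,21)]:
  edge (13,9)–(21,0): clear
  edge (21,0)–(21,20): clear
  edge (21,20)–(15,24): clear
  edge (15,24)–(13,21): clear
  edge (13,21)–(13,9): clear
  midpoint (15/2,5/2) outside
  → clear
Obstacle 2 [(2,6) (11,2) (9,9) (2,22)]:
  edge (2,6)–(11,2): clear
  edge (11,2)–(9,9): clear
  edge (9,9)–(2,22): clear
  edge (2,22)–(2,6): clear
  midpoint (15/2,5/2) outside
  → clear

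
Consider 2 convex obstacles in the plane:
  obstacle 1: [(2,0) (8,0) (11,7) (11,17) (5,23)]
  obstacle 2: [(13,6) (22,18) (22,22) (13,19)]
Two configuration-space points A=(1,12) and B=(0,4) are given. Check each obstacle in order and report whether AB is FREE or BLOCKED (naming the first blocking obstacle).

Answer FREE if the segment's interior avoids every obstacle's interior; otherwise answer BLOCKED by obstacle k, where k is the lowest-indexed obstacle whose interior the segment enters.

Obstacle 1 [(2,0) (8,0) (11,7) (11,17) (5,23)]:
  edge (2,0)–(8,0): clear
  edge (8,0)–(11,7): clear
  edge (11,7)–(11,17): clear
  edge (11,17)–(5,23): clear
  edge (5,23)–(2,0): clear
  midpoint (1/2,8) outside
  → clear
Obstacle 2 [(13,6) (22,18) (22,22) (13,19)]:
  edge (13,6)–(22,18): clear
  edge (22,18)–(22,22): clear
  edge (22,22)–(13,19): clear
  edge (13,19)–(13,6): clear
  midpoint (1/2,8) outside
  → clear

FREE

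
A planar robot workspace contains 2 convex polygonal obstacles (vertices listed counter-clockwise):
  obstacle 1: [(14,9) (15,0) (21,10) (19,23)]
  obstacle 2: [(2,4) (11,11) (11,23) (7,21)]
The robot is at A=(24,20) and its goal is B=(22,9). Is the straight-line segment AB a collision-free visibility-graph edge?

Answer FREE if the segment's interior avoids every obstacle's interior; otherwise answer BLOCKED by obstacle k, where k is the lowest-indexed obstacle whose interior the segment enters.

FREE

Obstacle 1 [(14,9) (15,0) (21,10) (19,23)]:
  edge (14,9)–(15,0): clear
  edge (15,0)–(21,10): clear
  edge (21,10)–(19,23): clear
  edge (19,23)–(14,9): clear
  midpoint (23,29/2) outside
  → clear
Obstacle 2 [(2,4) (11,11) (11,23) (7,21)]:
  edge (2,4)–(11,11): clear
  edge (11,11)–(11,23): clear
  edge (11,23)–(7,21): clear
  edge (7,21)–(2,4): clear
  midpoint (23,29/2) outside
  → clear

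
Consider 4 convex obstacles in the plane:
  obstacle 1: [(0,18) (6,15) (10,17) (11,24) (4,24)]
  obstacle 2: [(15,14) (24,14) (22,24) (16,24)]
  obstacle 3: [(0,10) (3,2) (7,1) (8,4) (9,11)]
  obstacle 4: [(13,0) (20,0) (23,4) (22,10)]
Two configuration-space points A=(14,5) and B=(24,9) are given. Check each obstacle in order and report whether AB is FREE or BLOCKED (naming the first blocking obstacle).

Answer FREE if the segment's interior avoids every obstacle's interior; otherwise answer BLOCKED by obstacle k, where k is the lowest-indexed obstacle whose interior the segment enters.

BLOCKED by obstacle 4

Obstacle 1 [(0,18) (6,15) (10,17) (11,24) (4,24)]:
  edge (0,18)–(6,15): clear
  edge (6,15)–(10,17): clear
  edge (10,17)–(11,24): clear
  edge (11,24)–(4,24): clear
  edge (4,24)–(0,18): clear
  midpoint (19,7) outside
  → clear
Obstacle 2 [(15,14) (24,14) (22,24) (16,24)]:
  edge (15,14)–(24,14): clear
  edge (24,14)–(22,24): clear
  edge (22,24)–(16,24): clear
  edge (16,24)–(15,14): clear
  midpoint (19,7) outside
  → clear
Obstacle 3 [(0,10) (3,2) (7,1) (8,4) (9,11)]:
  edge (0,10)–(3,2): clear
  edge (3,2)–(7,1): clear
  edge (7,1)–(8,4): clear
  edge (8,4)–(9,11): clear
  edge (9,11)–(0,10): clear
  midpoint (19,7) outside
  → clear
Obstacle 4 [(13,0) (20,0) (23,4) (22,10)]:
  edge (13,0)–(20,0): clear
  edge (20,0)–(23,4): clear
  edge (23,4)–(22,10): crosses AB
  edge (22,10)–(13,0): crosses AB
  → BLOCKED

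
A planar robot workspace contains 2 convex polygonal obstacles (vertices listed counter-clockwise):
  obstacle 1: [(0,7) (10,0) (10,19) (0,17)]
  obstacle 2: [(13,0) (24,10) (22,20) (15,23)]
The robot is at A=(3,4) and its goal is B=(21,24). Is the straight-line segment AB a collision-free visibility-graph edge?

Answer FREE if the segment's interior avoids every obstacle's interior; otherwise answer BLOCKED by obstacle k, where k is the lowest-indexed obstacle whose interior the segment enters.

BLOCKED by obstacle 1

Obstacle 1 [(0,7) (10,0) (10,19) (0,17)]:
  edge (0,7)–(10,0): crosses AB
  edge (10,0)–(10,19): crosses AB
  edge (10,19)–(0,17): clear
  edge (0,17)–(0,7): clear
  → BLOCKED
Obstacle 2 [(13,0) (24,10) (22,20) (15,23)]:
  edge (13,0)–(24,10): clear
  edge (24,10)–(22,20): clear
  edge (22,20)–(15,23): crosses AB
  edge (15,23)–(13,0): crosses AB
  → BLOCKED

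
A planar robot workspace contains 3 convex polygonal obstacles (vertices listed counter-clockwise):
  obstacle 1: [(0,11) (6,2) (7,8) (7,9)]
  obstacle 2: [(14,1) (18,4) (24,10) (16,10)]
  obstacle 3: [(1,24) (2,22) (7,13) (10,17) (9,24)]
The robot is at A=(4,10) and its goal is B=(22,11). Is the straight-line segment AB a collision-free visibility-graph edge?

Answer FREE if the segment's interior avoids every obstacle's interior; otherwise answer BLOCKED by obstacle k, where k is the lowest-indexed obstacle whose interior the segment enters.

Obstacle 1 [(0,11) (6,2) (7,8) (7,9)]:
  edge (0,11)–(6,2): clear
  edge (6,2)–(7,8): clear
  edge (7,8)–(7,9): clear
  edge (7,9)–(0,11): clear
  midpoint (13,21/2) outside
  → clear
Obstacle 2 [(14,1) (18,4) (24,10) (16,10)]:
  edge (14,1)–(18,4): clear
  edge (18,4)–(24,10): clear
  edge (24,10)–(16,10): clear
  edge (16,10)–(14,1): clear
  midpoint (13,21/2) outside
  → clear
Obstacle 3 [(1,24) (2,22) (7,13) (10,17) (9,24)]:
  edge (1,24)–(2,22): clear
  edge (2,22)–(7,13): clear
  edge (7,13)–(10,17): clear
  edge (10,17)–(9,24): clear
  edge (9,24)–(1,24): clear
  midpoint (13,21/2) outside
  → clear

FREE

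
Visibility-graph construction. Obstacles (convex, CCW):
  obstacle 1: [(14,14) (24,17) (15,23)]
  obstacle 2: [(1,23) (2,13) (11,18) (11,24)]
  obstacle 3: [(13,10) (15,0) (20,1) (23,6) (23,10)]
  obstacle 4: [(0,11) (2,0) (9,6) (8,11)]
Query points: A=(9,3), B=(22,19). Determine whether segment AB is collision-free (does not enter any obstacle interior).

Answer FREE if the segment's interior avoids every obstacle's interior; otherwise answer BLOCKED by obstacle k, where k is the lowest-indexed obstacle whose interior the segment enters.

Obstacle 1 [(14,14) (24,17) (15,23)]:
  edge (14,14)–(24,17): crosses AB
  edge (24,17)–(15,23): crosses AB
  edge (15,23)–(14,14): clear
  → BLOCKED
Obstacle 2 [(1,23) (2,13) (11,18) (11,24)]:
  edge (1,23)–(2,13): clear
  edge (2,13)–(11,18): clear
  edge (11,18)–(11,24): clear
  edge (11,24)–(1,23): clear
  midpoint (31/2,11) outside
  → clear
Obstacle 3 [(13,10) (15,0) (20,1) (23,6) (23,10)]:
  edge (13,10)–(15,0): crosses AB
  edge (15,0)–(20,1): clear
  edge (20,1)–(23,6): clear
  edge (23,6)–(23,10): clear
  edge (23,10)–(13,10): crosses AB
  → BLOCKED
Obstacle 4 [(0,11) (2,0) (9,6) (8,11)]:
  edge (0,11)–(2,0): clear
  edge (2,0)–(9,6): clear
  edge (9,6)–(8,11): clear
  edge (8,11)–(0,11): clear
  midpoint (31/2,11) outside
  → clear

BLOCKED by obstacle 1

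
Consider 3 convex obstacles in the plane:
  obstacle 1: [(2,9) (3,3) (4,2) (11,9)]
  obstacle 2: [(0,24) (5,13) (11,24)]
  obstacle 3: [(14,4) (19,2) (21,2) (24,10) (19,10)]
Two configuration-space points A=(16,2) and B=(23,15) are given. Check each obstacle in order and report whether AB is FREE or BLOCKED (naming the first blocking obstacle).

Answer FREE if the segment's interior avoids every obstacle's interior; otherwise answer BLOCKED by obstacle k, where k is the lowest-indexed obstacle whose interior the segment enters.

Obstacle 1 [(2,9) (3,3) (4,2) (11,9)]:
  edge (2,9)–(3,3): clear
  edge (3,3)–(4,2): clear
  edge (4,2)–(11,9): clear
  edge (11,9)–(2,9): clear
  midpoint (39/2,17/2) outside
  → clear
Obstacle 2 [(0,24) (5,13) (11,24)]:
  edge (0,24)–(5,13): clear
  edge (5,13)–(11,24): clear
  edge (11,24)–(0,24): clear
  midpoint (39/2,17/2) outside
  → clear
Obstacle 3 [(14,4) (19,2) (21,2) (24,10) (19,10)]:
  edge (14,4)–(19,2): crosses AB
  edge (19,2)–(21,2): clear
  edge (21,2)–(24,10): clear
  edge (24,10)–(19,10): crosses AB
  edge (19,10)–(14,4): clear
  → BLOCKED

BLOCKED by obstacle 3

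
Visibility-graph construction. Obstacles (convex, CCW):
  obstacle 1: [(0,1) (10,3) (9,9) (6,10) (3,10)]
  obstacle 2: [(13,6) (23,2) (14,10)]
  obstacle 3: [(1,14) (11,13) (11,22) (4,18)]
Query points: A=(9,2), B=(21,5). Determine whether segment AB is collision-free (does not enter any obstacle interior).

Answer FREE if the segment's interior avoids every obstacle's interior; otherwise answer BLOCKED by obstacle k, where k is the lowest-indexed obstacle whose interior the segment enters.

Obstacle 1 [(0,1) (10,3) (9,9) (6,10) (3,10)]:
  edge (0,1)–(10,3): clear
  edge (10,3)–(9,9): clear
  edge (9,9)–(6,10): clear
  edge (6,10)–(3,10): clear
  edge (3,10)–(0,1): clear
  midpoint (15,7/2) outside
  → clear
Obstacle 2 [(13,6) (23,2) (14,10)]:
  edge (13,6)–(23,2): crosses AB
  edge (23,2)–(14,10): crosses AB
  edge (14,10)–(13,6): clear
  → BLOCKED
Obstacle 3 [(1,14) (11,13) (11,22) (4,18)]:
  edge (1,14)–(11,13): clear
  edge (11,13)–(11,22): clear
  edge (11,22)–(4,18): clear
  edge (4,18)–(1,14): clear
  midpoint (15,7/2) outside
  → clear

BLOCKED by obstacle 2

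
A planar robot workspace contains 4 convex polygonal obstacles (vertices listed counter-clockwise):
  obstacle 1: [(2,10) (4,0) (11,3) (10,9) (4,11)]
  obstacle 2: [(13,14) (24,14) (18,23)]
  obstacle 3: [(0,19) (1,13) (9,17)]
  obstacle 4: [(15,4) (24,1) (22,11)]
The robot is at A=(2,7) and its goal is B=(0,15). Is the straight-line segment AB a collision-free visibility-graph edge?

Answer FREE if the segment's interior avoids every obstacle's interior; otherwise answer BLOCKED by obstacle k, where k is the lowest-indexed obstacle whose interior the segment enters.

Obstacle 1 [(2,10) (4,0) (11,3) (10,9) (4,11)]:
  edge (2,10)–(4,0): clear
  edge (4,0)–(11,3): clear
  edge (11,3)–(10,9): clear
  edge (10,9)–(4,11): clear
  edge (4,11)–(2,10): clear
  midpoint (1,11) outside
  → clear
Obstacle 2 [(13,14) (24,14) (18,23)]:
  edge (13,14)–(24,14): clear
  edge (24,14)–(18,23): clear
  edge (18,23)–(13,14): clear
  midpoint (1,11) outside
  → clear
Obstacle 3 [(0,19) (1,13) (9,17)]:
  edge (0,19)–(1,13): clear
  edge (1,13)–(9,17): clear
  edge (9,17)–(0,19): clear
  midpoint (1,11) outside
  → clear
Obstacle 4 [(15,4) (24,1) (22,11)]:
  edge (15,4)–(24,1): clear
  edge (24,1)–(22,11): clear
  edge (22,11)–(15,4): clear
  midpoint (1,11) outside
  → clear

FREE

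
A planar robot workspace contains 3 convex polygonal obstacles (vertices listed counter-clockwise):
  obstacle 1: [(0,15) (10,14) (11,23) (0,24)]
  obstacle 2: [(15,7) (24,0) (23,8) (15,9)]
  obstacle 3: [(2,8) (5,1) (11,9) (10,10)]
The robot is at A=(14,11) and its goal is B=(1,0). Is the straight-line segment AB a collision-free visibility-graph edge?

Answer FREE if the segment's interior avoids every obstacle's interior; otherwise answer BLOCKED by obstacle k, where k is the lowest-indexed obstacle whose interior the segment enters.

BLOCKED by obstacle 3

Obstacle 1 [(0,15) (10,14) (11,23) (0,24)]:
  edge (0,15)–(10,14): clear
  edge (10,14)–(11,23): clear
  edge (11,23)–(0,24): clear
  edge (0,24)–(0,15): clear
  midpoint (15/2,11/2) outside
  → clear
Obstacle 2 [(15,7) (24,0) (23,8) (15,9)]:
  edge (15,7)–(24,0): clear
  edge (24,0)–(23,8): clear
  edge (23,8)–(15,9): clear
  edge (15,9)–(15,7): clear
  midpoint (15/2,11/2) outside
  → clear
Obstacle 3 [(2,8) (5,1) (11,9) (10,10)]:
  edge (2,8)–(5,1): crosses AB
  edge (5,1)–(11,9): crosses AB
  edge (11,9)–(10,10): clear
  edge (10,10)–(2,8): clear
  → BLOCKED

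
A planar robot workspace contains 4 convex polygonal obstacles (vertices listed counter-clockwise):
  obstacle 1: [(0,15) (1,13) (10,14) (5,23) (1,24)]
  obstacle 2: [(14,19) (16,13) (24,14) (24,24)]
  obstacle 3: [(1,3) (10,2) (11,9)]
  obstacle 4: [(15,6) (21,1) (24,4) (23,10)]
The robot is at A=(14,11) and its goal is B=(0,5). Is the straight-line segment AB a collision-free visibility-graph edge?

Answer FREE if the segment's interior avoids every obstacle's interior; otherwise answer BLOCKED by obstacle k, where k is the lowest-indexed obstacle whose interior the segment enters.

Obstacle 1 [(0,15) (1,13) (10,14) (5,23) (1,24)]:
  edge (0,15)–(1,13): clear
  edge (1,13)–(10,14): clear
  edge (10,14)–(5,23): clear
  edge (5,23)–(1,24): clear
  edge (1,24)–(0,15): clear
  midpoint (7,8) outside
  → clear
Obstacle 2 [(14,19) (16,13) (24,14) (24,24)]:
  edge (14,19)–(16,13): clear
  edge (16,13)–(24,14): clear
  edge (24,14)–(24,24): clear
  edge (24,24)–(14,19): clear
  midpoint (7,8) outside
  → clear
Obstacle 3 [(1,3) (10,2) (11,9)]:
  edge (1,3)–(10,2): clear
  edge (10,2)–(11,9): clear
  edge (11,9)–(1,3): clear
  midpoint (7,8) outside
  → clear
Obstacle 4 [(15,6) (21,1) (24,4) (23,10)]:
  edge (15,6)–(21,1): clear
  edge (21,1)–(24,4): clear
  edge (24,4)–(23,10): clear
  edge (23,10)–(15,6): clear
  midpoint (7,8) outside
  → clear

FREE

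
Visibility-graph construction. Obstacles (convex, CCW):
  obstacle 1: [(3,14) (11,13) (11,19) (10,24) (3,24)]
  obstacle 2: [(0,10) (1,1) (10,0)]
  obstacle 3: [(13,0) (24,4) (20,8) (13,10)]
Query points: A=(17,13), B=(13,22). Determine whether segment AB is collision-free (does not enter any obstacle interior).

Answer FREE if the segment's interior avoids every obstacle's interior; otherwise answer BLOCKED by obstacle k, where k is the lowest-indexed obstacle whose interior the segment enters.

Obstacle 1 [(3,14) (11,13) (11,19) (10,24) (3,24)]:
  edge (3,14)–(11,13): clear
  edge (11,13)–(11,19): clear
  edge (11,19)–(10,24): clear
  edge (10,24)–(3,24): clear
  edge (3,24)–(3,14): clear
  midpoint (15,35/2) outside
  → clear
Obstacle 2 [(0,10) (1,1) (10,0)]:
  edge (0,10)–(1,1): clear
  edge (1,1)–(10,0): clear
  edge (10,0)–(0,10): clear
  midpoint (15,35/2) outside
  → clear
Obstacle 3 [(13,0) (24,4) (20,8) (13,10)]:
  edge (13,0)–(24,4): clear
  edge (24,4)–(20,8): clear
  edge (20,8)–(13,10): clear
  edge (13,10)–(13,0): clear
  midpoint (15,35/2) outside
  → clear

FREE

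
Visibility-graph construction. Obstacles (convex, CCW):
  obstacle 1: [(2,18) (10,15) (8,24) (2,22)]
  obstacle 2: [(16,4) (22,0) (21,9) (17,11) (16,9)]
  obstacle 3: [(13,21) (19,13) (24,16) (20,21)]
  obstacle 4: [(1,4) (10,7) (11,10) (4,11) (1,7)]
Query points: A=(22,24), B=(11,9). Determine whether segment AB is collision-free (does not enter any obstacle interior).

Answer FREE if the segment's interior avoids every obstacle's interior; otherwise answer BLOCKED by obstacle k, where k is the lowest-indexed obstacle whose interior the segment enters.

BLOCKED by obstacle 3

Obstacle 1 [(2,18) (10,15) (8,24) (2,22)]:
  edge (2,18)–(10,15): clear
  edge (10,15)–(8,24): clear
  edge (8,24)–(2,22): clear
  edge (2,22)–(2,18): clear
  midpoint (33/2,33/2) outside
  → clear
Obstacle 2 [(16,4) (22,0) (21,9) (17,11) (16,9)]:
  edge (16,4)–(22,0): clear
  edge (22,0)–(21,9): clear
  edge (21,9)–(17,11): clear
  edge (17,11)–(16,9): clear
  edge (16,9)–(16,4): clear
  midpoint (33/2,33/2) outside
  → clear
Obstacle 3 [(13,21) (19,13) (24,16) (20,21)]:
  edge (13,21)–(19,13): crosses AB
  edge (19,13)–(24,16): clear
  edge (24,16)–(20,21): clear
  edge (20,21)–(13,21): crosses AB
  → BLOCKED
Obstacle 4 [(1,4) (10,7) (11,10) (4,11) (1,7)]:
  edge (1,4)–(10,7): clear
  edge (10,7)–(11,10): clear
  edge (11,10)–(4,11): clear
  edge (4,11)–(1,7): clear
  edge (1,7)–(1,4): clear
  midpoint (33/2,33/2) outside
  → clear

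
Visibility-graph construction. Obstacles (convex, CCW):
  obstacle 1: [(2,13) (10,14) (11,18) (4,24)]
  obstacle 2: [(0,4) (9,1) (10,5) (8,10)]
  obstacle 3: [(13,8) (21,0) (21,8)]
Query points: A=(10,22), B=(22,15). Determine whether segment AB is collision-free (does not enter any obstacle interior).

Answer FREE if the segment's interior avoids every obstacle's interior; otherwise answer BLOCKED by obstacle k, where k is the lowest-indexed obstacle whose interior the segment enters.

Obstacle 1 [(2,13) (10,14) (11,18) (4,24)]:
  edge (2,13)–(10,14): clear
  edge (10,14)–(11,18): clear
  edge (11,18)–(4,24): clear
  edge (4,24)–(2,13): clear
  midpoint (16,37/2) outside
  → clear
Obstacle 2 [(0,4) (9,1) (10,5) (8,10)]:
  edge (0,4)–(9,1): clear
  edge (9,1)–(10,5): clear
  edge (10,5)–(8,10): clear
  edge (8,10)–(0,4): clear
  midpoint (16,37/2) outside
  → clear
Obstacle 3 [(13,8) (21,0) (21,8)]:
  edge (13,8)–(21,0): clear
  edge (21,0)–(21,8): clear
  edge (21,8)–(13,8): clear
  midpoint (16,37/2) outside
  → clear

FREE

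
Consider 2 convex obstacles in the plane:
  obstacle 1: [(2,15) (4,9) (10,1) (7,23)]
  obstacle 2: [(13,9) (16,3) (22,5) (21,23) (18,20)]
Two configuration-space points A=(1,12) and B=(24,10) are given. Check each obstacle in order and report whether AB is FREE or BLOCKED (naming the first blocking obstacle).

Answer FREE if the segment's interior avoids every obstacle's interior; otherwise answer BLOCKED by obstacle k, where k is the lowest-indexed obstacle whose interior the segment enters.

BLOCKED by obstacle 1

Obstacle 1 [(2,15) (4,9) (10,1) (7,23)]:
  edge (2,15)–(4,9): crosses AB
  edge (4,9)–(10,1): clear
  edge (10,1)–(7,23): crosses AB
  edge (7,23)–(2,15): clear
  → BLOCKED
Obstacle 2 [(13,9) (16,3) (22,5) (21,23) (18,20)]:
  edge (13,9)–(16,3): clear
  edge (16,3)–(22,5): clear
  edge (22,5)–(21,23): crosses AB
  edge (21,23)–(18,20): clear
  edge (18,20)–(13,9): crosses AB
  → BLOCKED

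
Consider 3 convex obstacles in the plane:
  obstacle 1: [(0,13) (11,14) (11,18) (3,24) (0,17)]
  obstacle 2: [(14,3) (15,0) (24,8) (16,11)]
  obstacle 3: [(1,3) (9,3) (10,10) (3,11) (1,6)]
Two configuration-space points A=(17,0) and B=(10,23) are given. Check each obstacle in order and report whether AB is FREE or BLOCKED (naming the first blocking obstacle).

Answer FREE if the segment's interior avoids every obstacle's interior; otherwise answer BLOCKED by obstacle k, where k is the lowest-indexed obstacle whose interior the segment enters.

Obstacle 1 [(0,13) (11,14) (11,18) (3,24) (0,17)]:
  edge (0,13)–(11,14): clear
  edge (11,14)–(11,18): clear
  edge (11,18)–(3,24): clear
  edge (3,24)–(0,17): clear
  edge (0,17)–(0,13): clear
  midpoint (27/2,23/2) outside
  → clear
Obstacle 2 [(14,3) (15,0) (24,8) (16,11)]:
  edge (14,3)–(15,0): clear
  edge (15,0)–(24,8): crosses AB
  edge (24,8)–(16,11): clear
  edge (16,11)–(14,3): crosses AB
  → BLOCKED
Obstacle 3 [(1,3) (9,3) (10,10) (3,11) (1,6)]:
  edge (1,3)–(9,3): clear
  edge (9,3)–(10,10): clear
  edge (10,10)–(3,11): clear
  edge (3,11)–(1,6): clear
  edge (1,6)–(1,3): clear
  midpoint (27/2,23/2) outside
  → clear

BLOCKED by obstacle 2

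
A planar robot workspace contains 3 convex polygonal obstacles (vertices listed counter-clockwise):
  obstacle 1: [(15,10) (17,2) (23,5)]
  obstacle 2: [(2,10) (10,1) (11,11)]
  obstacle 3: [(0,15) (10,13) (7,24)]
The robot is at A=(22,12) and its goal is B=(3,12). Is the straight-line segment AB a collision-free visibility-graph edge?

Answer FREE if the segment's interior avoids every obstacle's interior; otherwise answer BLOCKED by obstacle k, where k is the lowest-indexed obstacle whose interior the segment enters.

Obstacle 1 [(15,10) (17,2) (23,5)]:
  edge (15,10)–(17,2): clear
  edge (17,2)–(23,5): clear
  edge (23,5)–(15,10): clear
  midpoint (25/2,12) outside
  → clear
Obstacle 2 [(2,10) (10,1) (11,11)]:
  edge (2,10)–(10,1): clear
  edge (10,1)–(11,11): clear
  edge (11,11)–(2,10): clear
  midpoint (25/2,12) outside
  → clear
Obstacle 3 [(0,15) (10,13) (7,24)]:
  edge (0,15)–(10,13): clear
  edge (10,13)–(7,24): clear
  edge (7,24)–(0,15): clear
  midpoint (25/2,12) outside
  → clear

FREE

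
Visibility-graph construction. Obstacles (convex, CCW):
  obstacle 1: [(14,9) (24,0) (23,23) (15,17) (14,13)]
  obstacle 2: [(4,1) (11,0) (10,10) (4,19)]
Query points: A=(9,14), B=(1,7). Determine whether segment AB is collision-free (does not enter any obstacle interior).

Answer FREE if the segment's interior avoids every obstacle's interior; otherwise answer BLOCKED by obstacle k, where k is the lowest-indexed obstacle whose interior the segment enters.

Obstacle 1 [(14,9) (24,0) (23,23) (15,17) (14,13)]:
  edge (14,9)–(24,0): clear
  edge (24,0)–(23,23): clear
  edge (23,23)–(15,17): clear
  edge (15,17)–(14,13): clear
  edge (14,13)–(14,9): clear
  midpoint (5,21/2) outside
  → clear
Obstacle 2 [(4,1) (11,0) (10,10) (4,19)]:
  edge (4,1)–(11,0): clear
  edge (11,0)–(10,10): clear
  edge (10,10)–(4,19): crosses AB
  edge (4,19)–(4,1): crosses AB
  → BLOCKED

BLOCKED by obstacle 2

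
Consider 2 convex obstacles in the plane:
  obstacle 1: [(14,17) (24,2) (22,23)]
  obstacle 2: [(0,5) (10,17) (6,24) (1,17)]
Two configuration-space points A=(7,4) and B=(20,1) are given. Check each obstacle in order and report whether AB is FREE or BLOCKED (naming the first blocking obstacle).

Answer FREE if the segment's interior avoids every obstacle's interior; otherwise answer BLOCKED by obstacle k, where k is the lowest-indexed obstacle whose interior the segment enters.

Obstacle 1 [(14,17) (24,2) (22,23)]:
  edge (14,17)–(24,2): clear
  edge (24,2)–(22,23): clear
  edge (22,23)–(14,17): clear
  midpoint (27/2,5/2) outside
  → clear
Obstacle 2 [(0,5) (10,17) (6,24) (1,17)]:
  edge (0,5)–(10,17): clear
  edge (10,17)–(6,24): clear
  edge (6,24)–(1,17): clear
  edge (1,17)–(0,5): clear
  midpoint (27/2,5/2) outside
  → clear

FREE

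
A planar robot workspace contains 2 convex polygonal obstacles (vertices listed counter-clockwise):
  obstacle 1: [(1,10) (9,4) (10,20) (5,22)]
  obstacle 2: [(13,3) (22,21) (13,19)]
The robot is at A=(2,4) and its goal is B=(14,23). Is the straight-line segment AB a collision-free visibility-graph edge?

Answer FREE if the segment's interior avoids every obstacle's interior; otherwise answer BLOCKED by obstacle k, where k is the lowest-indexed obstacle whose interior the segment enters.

BLOCKED by obstacle 1

Obstacle 1 [(1,10) (9,4) (10,20) (5,22)]:
  edge (1,10)–(9,4): crosses AB
  edge (9,4)–(10,20): crosses AB
  edge (10,20)–(5,22): clear
  edge (5,22)–(1,10): clear
  → BLOCKED
Obstacle 2 [(13,3) (22,21) (13,19)]:
  edge (13,3)–(22,21): clear
  edge (22,21)–(13,19): clear
  edge (13,19)–(13,3): clear
  midpoint (8,27/2) outside
  → clear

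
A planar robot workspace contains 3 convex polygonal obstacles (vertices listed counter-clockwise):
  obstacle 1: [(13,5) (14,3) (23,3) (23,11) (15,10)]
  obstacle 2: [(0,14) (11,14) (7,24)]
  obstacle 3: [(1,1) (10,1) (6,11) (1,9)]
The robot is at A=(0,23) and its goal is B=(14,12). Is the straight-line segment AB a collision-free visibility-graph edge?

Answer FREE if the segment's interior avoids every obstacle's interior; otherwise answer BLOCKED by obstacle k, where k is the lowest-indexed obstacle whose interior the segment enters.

BLOCKED by obstacle 2

Obstacle 1 [(13,5) (14,3) (23,3) (23,11) (15,10)]:
  edge (13,5)–(14,3): clear
  edge (14,3)–(23,3): clear
  edge (23,3)–(23,11): clear
  edge (23,11)–(15,10): clear
  edge (15,10)–(13,5): clear
  midpoint (7,35/2) outside
  → clear
Obstacle 2 [(0,14) (11,14) (7,24)]:
  edge (0,14)–(11,14): clear
  edge (11,14)–(7,24): crosses AB
  edge (7,24)–(0,14): crosses AB
  → BLOCKED
Obstacle 3 [(1,1) (10,1) (6,11) (1,9)]:
  edge (1,1)–(10,1): clear
  edge (10,1)–(6,11): clear
  edge (6,11)–(1,9): clear
  edge (1,9)–(1,1): clear
  midpoint (7,35/2) outside
  → clear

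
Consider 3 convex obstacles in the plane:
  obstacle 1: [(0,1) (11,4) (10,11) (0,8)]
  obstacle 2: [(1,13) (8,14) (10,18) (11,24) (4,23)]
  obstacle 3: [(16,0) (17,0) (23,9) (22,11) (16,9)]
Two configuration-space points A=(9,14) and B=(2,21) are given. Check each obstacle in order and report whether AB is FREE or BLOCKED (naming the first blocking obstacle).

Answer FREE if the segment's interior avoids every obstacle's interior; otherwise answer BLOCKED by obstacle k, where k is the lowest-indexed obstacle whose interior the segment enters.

Obstacle 1 [(0,1) (11,4) (10,11) (0,8)]:
  edge (0,1)–(11,4): clear
  edge (11,4)–(10,11): clear
  edge (10,11)–(0,8): clear
  edge (0,8)–(0,1): clear
  midpoint (11/2,35/2) outside
  → clear
Obstacle 2 [(1,13) (8,14) (10,18) (11,24) (4,23)]:
  edge (1,13)–(8,14): clear
  edge (8,14)–(10,18): crosses AB
  edge (10,18)–(11,24): clear
  edge (11,24)–(4,23): clear
  edge (4,23)–(1,13): crosses AB
  → BLOCKED
Obstacle 3 [(16,0) (17,0) (23,9) (22,11) (16,9)]:
  edge (16,0)–(17,0): clear
  edge (17,0)–(23,9): clear
  edge (23,9)–(22,11): clear
  edge (22,11)–(16,9): clear
  edge (16,9)–(16,0): clear
  midpoint (11/2,35/2) outside
  → clear

BLOCKED by obstacle 2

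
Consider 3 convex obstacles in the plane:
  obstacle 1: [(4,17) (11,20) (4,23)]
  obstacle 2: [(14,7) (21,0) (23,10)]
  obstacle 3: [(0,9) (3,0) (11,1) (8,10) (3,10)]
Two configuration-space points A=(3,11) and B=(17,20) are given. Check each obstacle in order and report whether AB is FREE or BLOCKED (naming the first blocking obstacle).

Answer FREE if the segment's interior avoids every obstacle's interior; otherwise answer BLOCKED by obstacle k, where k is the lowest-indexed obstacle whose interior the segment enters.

Obstacle 1 [(4,17) (11,20) (4,23)]:
  edge (4,17)–(11,20): clear
  edge (11,20)–(4,23): clear
  edge (4,23)–(4,17): clear
  midpoint (10,31/2) outside
  → clear
Obstacle 2 [(14,7) (21,0) (23,10)]:
  edge (14,7)–(21,0): clear
  edge (21,0)–(23,10): clear
  edge (23,10)–(14,7): clear
  midpoint (10,31/2) outside
  → clear
Obstacle 3 [(0,9) (3,0) (11,1) (8,10) (3,10)]:
  edge (0,9)–(3,0): clear
  edge (3,0)–(11,1): clear
  edge (11,1)–(8,10): clear
  edge (8,10)–(3,10): clear
  edge (3,10)–(0,9): clear
  midpoint (10,31/2) outside
  → clear

FREE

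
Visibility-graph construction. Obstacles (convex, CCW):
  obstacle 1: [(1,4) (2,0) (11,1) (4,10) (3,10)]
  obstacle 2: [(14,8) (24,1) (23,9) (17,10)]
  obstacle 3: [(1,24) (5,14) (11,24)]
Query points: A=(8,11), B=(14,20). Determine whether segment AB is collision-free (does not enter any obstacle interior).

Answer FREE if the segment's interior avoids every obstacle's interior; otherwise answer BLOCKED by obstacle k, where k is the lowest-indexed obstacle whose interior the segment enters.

FREE

Obstacle 1 [(1,4) (2,0) (11,1) (4,10) (3,10)]:
  edge (1,4)–(2,0): clear
  edge (2,0)–(11,1): clear
  edge (11,1)–(4,10): clear
  edge (4,10)–(3,10): clear
  edge (3,10)–(1,4): clear
  midpoint (11,31/2) outside
  → clear
Obstacle 2 [(14,8) (24,1) (23,9) (17,10)]:
  edge (14,8)–(24,1): clear
  edge (24,1)–(23,9): clear
  edge (23,9)–(17,10): clear
  edge (17,10)–(14,8): clear
  midpoint (11,31/2) outside
  → clear
Obstacle 3 [(1,24) (5,14) (11,24)]:
  edge (1,24)–(5,14): clear
  edge (5,14)–(11,24): clear
  edge (11,24)–(1,24): clear
  midpoint (11,31/2) outside
  → clear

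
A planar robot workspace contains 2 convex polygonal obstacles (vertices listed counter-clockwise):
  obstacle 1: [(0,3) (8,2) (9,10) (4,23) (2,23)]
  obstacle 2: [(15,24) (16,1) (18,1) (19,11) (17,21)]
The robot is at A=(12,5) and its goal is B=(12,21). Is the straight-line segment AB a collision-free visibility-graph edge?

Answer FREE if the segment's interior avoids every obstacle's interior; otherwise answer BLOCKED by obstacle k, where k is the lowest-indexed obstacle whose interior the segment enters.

FREE

Obstacle 1 [(0,3) (8,2) (9,10) (4,23) (2,23)]:
  edge (0,3)–(8,2): clear
  edge (8,2)–(9,10): clear
  edge (9,10)–(4,23): clear
  edge (4,23)–(2,23): clear
  edge (2,23)–(0,3): clear
  midpoint (12,13) outside
  → clear
Obstacle 2 [(15,24) (16,1) (18,1) (19,11) (17,21)]:
  edge (15,24)–(16,1): clear
  edge (16,1)–(18,1): clear
  edge (18,1)–(19,11): clear
  edge (19,11)–(17,21): clear
  edge (17,21)–(15,24): clear
  midpoint (12,13) outside
  → clear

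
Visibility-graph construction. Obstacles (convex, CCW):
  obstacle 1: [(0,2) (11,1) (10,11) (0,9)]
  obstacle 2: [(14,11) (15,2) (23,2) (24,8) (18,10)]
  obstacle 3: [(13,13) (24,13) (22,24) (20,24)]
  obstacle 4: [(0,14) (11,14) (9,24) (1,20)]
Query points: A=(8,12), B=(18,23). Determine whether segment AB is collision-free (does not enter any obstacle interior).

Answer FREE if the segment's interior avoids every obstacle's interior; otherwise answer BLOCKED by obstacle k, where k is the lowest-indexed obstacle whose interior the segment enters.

BLOCKED by obstacle 4

Obstacle 1 [(0,2) (11,1) (10,11) (0,9)]:
  edge (0,2)–(11,1): clear
  edge (11,1)–(10,11): clear
  edge (10,11)–(0,9): clear
  edge (0,9)–(0,2): clear
  midpoint (13,35/2) outside
  → clear
Obstacle 2 [(14,11) (15,2) (23,2) (24,8) (18,10)]:
  edge (14,11)–(15,2): clear
  edge (15,2)–(23,2): clear
  edge (23,2)–(24,8): clear
  edge (24,8)–(18,10): clear
  edge (18,10)–(14,11): clear
  midpoint (13,35/2) outside
  → clear
Obstacle 3 [(13,13) (24,13) (22,24) (20,24)]:
  edge (13,13)–(24,13): clear
  edge (24,13)–(22,24): clear
  edge (22,24)–(20,24): clear
  edge (20,24)–(13,13): clear
  midpoint (13,35/2) outside
  → clear
Obstacle 4 [(0,14) (11,14) (9,24) (1,20)]:
  edge (0,14)–(11,14): crosses AB
  edge (11,14)–(9,24): crosses AB
  edge (9,24)–(1,20): clear
  edge (1,20)–(0,14): clear
  → BLOCKED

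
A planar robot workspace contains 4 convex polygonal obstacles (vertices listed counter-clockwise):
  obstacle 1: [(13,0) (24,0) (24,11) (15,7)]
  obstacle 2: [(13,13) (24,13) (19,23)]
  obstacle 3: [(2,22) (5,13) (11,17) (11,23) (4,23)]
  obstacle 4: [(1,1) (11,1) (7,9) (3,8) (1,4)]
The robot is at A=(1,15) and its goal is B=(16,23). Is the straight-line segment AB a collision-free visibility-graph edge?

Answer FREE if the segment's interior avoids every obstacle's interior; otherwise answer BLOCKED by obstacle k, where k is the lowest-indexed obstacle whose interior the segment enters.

Obstacle 1 [(13,0) (24,0) (24,11) (15,7)]:
  edge (13,0)–(24,0): clear
  edge (24,0)–(24,11): clear
  edge (24,11)–(15,7): clear
  edge (15,7)–(13,0): clear
  midpoint (17/2,19) outside
  → clear
Obstacle 2 [(13,13) (24,13) (19,23)]:
  edge (13,13)–(24,13): clear
  edge (24,13)–(19,23): clear
  edge (19,23)–(13,13): clear
  midpoint (17/2,19) outside
  → clear
Obstacle 3 [(2,22) (5,13) (11,17) (11,23) (4,23)]:
  edge (2,22)–(5,13): crosses AB
  edge (5,13)–(11,17): clear
  edge (11,17)–(11,23): crosses AB
  edge (11,23)–(4,23): clear
  edge (4,23)–(2,22): clear
  → BLOCKED
Obstacle 4 [(1,1) (11,1) (7,9) (3,8) (1,4)]:
  edge (1,1)–(11,1): clear
  edge (11,1)–(7,9): clear
  edge (7,9)–(3,8): clear
  edge (3,8)–(1,4): clear
  edge (1,4)–(1,1): clear
  midpoint (17/2,19) outside
  → clear

BLOCKED by obstacle 3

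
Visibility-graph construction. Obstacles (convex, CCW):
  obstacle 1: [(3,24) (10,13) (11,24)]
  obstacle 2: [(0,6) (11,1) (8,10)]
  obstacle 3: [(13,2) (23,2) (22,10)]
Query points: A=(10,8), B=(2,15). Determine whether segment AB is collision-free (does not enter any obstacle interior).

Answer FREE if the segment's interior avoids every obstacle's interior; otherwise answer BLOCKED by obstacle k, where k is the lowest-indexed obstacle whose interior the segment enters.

Obstacle 1 [(3,24) (10,13) (11,24)]:
  edge (3,24)–(10,13): clear
  edge (10,13)–(11,24): clear
  edge (11,24)–(3,24): clear
  midpoint (6,23/2) outside
  → clear
Obstacle 2 [(0,6) (11,1) (8,10)]:
  edge (0,6)–(11,1): clear
  edge (11,1)–(8,10): crosses AB
  edge (8,10)–(0,6): crosses AB
  → BLOCKED
Obstacle 3 [(13,2) (23,2) (22,10)]:
  edge (13,2)–(23,2): clear
  edge (23,2)–(22,10): clear
  edge (22,10)–(13,2): clear
  midpoint (6,23/2) outside
  → clear

BLOCKED by obstacle 2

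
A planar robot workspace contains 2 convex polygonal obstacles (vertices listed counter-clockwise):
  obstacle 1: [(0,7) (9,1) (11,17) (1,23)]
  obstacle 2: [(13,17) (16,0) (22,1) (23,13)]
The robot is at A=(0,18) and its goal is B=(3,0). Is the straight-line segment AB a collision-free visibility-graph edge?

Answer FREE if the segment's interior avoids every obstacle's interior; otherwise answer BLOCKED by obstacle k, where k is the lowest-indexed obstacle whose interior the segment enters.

BLOCKED by obstacle 1

Obstacle 1 [(0,7) (9,1) (11,17) (1,23)]:
  edge (0,7)–(9,1): crosses AB
  edge (9,1)–(11,17): clear
  edge (11,17)–(1,23): clear
  edge (1,23)–(0,7): crosses AB
  → BLOCKED
Obstacle 2 [(13,17) (16,0) (22,1) (23,13)]:
  edge (13,17)–(16,0): clear
  edge (16,0)–(22,1): clear
  edge (22,1)–(23,13): clear
  edge (23,13)–(13,17): clear
  midpoint (3/2,9) outside
  → clear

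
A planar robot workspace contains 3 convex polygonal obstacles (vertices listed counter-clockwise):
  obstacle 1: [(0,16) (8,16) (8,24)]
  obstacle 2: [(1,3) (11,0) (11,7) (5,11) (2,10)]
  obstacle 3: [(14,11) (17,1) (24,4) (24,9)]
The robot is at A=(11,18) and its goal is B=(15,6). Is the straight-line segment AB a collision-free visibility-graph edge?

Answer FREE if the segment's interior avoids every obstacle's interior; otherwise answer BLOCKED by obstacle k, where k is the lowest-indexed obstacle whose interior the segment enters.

FREE

Obstacle 1 [(0,16) (8,16) (8,24)]:
  edge (0,16)–(8,16): clear
  edge (8,16)–(8,24): clear
  edge (8,24)–(0,16): clear
  midpoint (13,12) outside
  → clear
Obstacle 2 [(1,3) (11,0) (11,7) (5,11) (2,10)]:
  edge (1,3)–(11,0): clear
  edge (11,0)–(11,7): clear
  edge (11,7)–(5,11): clear
  edge (5,11)–(2,10): clear
  edge (2,10)–(1,3): clear
  midpoint (13,12) outside
  → clear
Obstacle 3 [(14,11) (17,1) (24,4) (24,9)]:
  edge (14,11)–(17,1): clear
  edge (17,1)–(24,4): clear
  edge (24,4)–(24,9): clear
  edge (24,9)–(14,11): clear
  midpoint (13,12) outside
  → clear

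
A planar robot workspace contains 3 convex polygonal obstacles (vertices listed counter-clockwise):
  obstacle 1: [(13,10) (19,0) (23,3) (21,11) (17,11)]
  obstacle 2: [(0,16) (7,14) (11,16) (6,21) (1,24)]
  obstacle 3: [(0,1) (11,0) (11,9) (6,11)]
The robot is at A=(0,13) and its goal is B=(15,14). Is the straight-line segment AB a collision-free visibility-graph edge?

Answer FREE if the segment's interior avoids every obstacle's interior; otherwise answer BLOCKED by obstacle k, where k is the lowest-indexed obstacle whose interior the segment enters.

Obstacle 1 [(13,10) (19,0) (23,3) (21,11) (17,11)]:
  edge (13,10)–(19,0): clear
  edge (19,0)–(23,3): clear
  edge (23,3)–(21,11): clear
  edge (21,11)–(17,11): clear
  edge (17,11)–(13,10): clear
  midpoint (15/2,27/2) outside
  → clear
Obstacle 2 [(0,16) (7,14) (11,16) (6,21) (1,24)]:
  edge (0,16)–(7,14): clear
  edge (7,14)–(11,16): clear
  edge (11,16)–(6,21): clear
  edge (6,21)–(1,24): clear
  edge (1,24)–(0,16): clear
  midpoint (15/2,27/2) outside
  → clear
Obstacle 3 [(0,1) (11,0) (11,9) (6,11)]:
  edge (0,1)–(11,0): clear
  edge (11,0)–(11,9): clear
  edge (11,9)–(6,11): clear
  edge (6,11)–(0,1): clear
  midpoint (15/2,27/2) outside
  → clear

FREE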